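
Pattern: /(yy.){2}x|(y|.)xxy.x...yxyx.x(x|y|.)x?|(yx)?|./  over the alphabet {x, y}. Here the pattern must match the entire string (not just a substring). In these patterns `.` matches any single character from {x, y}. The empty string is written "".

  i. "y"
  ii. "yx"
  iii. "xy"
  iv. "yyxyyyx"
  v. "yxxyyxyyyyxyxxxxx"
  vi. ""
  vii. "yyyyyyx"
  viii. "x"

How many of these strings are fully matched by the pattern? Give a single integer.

i → match
ii → match
iii → no match
iv → match
v → match
vi → match
vii → match
viii → match
Total matched: 7

7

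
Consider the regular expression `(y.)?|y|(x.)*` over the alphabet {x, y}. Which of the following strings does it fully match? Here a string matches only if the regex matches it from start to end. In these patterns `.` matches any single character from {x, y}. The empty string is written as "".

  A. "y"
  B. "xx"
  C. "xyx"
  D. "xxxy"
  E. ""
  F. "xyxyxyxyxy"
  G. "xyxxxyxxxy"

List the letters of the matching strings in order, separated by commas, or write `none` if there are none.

A. "y" → match
B. "xx" → match
C. "xyx" → no match
D. "xxxy" → match
E. "" → match
F. "xyxyxyxyxy" → match
G. "xyxxxyxxxy" → match

A, B, D, E, F, G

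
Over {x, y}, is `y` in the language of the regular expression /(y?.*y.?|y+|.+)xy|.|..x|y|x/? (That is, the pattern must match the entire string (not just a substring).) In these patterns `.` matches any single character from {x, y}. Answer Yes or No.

Yes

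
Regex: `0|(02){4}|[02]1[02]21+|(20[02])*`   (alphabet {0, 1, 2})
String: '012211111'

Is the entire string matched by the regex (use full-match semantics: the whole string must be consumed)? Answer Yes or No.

Yes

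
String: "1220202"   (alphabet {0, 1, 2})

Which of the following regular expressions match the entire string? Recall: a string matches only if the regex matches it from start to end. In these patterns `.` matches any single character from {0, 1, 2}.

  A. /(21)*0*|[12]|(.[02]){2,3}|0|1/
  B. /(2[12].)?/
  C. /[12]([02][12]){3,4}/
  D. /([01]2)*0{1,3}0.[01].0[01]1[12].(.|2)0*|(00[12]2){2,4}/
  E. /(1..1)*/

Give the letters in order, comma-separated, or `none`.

C

A → no match
B → no match
C → match
D → no match
E → no match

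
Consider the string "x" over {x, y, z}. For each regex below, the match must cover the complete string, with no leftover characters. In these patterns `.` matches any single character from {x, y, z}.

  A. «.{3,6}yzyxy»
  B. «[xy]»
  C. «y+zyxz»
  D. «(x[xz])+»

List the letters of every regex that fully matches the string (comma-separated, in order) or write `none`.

A → no match — must end with "yzyxy"
B → match
C → no match — must start with "y"
D → no match

B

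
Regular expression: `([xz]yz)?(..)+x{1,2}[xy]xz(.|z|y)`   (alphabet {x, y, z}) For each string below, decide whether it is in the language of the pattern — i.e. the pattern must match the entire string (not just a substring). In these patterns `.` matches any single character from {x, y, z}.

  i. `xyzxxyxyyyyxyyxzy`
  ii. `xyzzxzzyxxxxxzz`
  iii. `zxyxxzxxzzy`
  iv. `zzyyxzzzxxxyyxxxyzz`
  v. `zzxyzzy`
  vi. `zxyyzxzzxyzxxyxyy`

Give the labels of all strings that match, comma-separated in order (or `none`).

ii

i → no match
ii → match
iii → no match
iv → no match
v → no match
vi → no match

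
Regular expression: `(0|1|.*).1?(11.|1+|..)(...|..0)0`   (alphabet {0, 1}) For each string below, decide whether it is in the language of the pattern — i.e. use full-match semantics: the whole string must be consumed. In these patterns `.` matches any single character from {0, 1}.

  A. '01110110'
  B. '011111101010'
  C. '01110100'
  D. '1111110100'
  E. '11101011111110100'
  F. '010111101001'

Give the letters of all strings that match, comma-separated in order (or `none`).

A, B, C, D, E

A → match
B → match
C → match
D → match
E → match
F → no match — must end with '0'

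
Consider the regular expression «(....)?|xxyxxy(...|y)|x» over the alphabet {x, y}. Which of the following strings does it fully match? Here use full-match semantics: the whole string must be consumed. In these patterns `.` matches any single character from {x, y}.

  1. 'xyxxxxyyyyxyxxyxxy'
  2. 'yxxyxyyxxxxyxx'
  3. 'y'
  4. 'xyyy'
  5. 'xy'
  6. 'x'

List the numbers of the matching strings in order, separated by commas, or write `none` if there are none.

1 → no match
2 → no match
3 → no match
4 → match
5 → no match
6 → match

4, 6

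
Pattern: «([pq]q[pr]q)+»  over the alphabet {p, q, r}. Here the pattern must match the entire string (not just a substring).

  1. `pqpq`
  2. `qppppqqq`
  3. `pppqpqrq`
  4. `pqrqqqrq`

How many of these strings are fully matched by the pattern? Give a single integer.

2

1 → match
2 → no match
3 → no match
4 → match
Total matched: 2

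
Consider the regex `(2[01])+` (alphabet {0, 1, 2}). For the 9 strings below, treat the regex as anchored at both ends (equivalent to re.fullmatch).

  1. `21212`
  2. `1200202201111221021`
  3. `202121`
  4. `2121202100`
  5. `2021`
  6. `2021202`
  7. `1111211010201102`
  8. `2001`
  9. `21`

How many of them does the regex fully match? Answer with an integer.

1. `21212` → no match
2 → no match — must start with `2`
3. `202121` → match
4. `2121202100` → no match
5. `2021` → match
6. `2021202` → no match
7 → no match — must start with `2`
8. `2001` → no match
9. `21` → match
Total matched: 3

3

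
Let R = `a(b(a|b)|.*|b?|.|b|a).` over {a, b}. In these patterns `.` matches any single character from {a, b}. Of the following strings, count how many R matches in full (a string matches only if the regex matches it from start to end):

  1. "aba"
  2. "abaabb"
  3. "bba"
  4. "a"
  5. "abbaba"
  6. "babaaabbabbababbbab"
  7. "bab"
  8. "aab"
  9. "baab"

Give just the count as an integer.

1 → match
2 → match
3 → no match — must start with "a"
4 → no match
5 → match
6 → no match — must start with "a"
7 → no match — must start with "a"
8 → match
9 → no match — must start with "a"
Total matched: 4

4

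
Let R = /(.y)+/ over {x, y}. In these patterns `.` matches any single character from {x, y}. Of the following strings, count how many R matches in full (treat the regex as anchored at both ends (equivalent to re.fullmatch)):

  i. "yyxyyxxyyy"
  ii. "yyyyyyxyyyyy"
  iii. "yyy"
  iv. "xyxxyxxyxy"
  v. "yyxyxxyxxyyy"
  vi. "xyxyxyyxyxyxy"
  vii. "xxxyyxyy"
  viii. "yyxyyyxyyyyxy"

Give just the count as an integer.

1

i → no match
ii → match
iii → no match
iv → no match
v → no match
vi → no match
vii → no match
viii → no match
Total matched: 1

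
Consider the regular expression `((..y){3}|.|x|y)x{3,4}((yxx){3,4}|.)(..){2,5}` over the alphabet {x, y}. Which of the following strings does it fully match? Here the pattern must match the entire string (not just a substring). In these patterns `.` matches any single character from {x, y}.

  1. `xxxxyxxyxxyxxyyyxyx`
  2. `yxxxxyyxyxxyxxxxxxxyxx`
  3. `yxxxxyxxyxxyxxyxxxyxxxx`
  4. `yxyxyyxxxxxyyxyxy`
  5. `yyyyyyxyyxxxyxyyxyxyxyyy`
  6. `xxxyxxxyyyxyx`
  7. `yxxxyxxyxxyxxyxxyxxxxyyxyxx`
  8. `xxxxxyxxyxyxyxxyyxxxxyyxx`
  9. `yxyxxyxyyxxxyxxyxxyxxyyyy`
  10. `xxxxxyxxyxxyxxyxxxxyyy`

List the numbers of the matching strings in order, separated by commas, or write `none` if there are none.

1 → match
2 → no match
3 → match
4 → no match
5 → no match
6 → no match
7 → no match
8 → no match
9 → match
10 → match

1, 3, 9, 10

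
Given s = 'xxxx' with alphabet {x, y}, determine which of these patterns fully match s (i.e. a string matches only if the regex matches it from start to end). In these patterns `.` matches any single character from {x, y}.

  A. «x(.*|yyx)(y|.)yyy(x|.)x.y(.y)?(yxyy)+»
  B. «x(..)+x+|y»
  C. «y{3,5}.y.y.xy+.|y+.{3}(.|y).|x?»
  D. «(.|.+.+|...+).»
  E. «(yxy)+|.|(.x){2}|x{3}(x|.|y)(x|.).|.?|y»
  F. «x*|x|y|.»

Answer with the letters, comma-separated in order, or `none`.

B, D, E, F

A → no match — must end with 'yxyy'
B → match
C → no match
D → match
E → match
F → match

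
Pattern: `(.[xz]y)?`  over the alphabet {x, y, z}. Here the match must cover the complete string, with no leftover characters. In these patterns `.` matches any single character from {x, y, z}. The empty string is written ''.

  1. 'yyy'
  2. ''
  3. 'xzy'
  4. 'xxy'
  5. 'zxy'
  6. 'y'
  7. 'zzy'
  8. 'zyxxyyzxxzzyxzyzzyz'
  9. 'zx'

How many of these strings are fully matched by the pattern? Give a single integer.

1 → no match
2 → match
3 → match
4 → match
5 → match
6 → no match
7 → match
8 → no match
9 → no match
Total matched: 5

5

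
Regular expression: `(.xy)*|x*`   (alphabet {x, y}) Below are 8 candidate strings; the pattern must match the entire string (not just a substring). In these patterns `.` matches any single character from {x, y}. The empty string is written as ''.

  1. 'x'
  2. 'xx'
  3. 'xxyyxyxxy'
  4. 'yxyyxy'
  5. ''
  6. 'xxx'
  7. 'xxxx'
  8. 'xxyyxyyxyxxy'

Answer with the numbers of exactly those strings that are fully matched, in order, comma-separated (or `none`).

1 → match
2 → match
3 → match
4 → match
5 → match
6 → match
7 → match
8 → match

1, 2, 3, 4, 5, 6, 7, 8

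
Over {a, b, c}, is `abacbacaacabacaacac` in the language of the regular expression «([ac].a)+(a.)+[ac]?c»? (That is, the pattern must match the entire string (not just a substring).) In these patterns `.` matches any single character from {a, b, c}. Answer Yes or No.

No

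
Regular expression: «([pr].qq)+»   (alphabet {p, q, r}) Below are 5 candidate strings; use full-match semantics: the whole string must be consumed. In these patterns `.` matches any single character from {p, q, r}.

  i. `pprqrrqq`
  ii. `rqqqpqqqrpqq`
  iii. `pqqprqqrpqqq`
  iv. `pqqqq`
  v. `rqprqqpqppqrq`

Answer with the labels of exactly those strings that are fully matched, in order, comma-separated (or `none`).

ii

i → no match
ii → match
iii → no match
iv → no match
v → no match — must end with `qq`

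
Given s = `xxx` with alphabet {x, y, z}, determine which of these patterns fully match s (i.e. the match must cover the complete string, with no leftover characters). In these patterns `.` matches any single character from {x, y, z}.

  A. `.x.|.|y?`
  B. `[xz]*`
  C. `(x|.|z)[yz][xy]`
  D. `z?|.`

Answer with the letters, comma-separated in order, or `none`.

A → match
B → match
C → no match
D → no match

A, B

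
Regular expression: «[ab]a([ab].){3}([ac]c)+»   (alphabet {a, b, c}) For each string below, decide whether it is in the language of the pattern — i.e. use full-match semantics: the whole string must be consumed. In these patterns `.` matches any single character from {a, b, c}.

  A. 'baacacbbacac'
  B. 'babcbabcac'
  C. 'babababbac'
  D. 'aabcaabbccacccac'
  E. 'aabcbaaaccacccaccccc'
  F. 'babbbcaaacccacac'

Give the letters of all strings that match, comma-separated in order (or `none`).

A, B, C, D, E, F

A. 'baacacbbacac' → match
B. 'babcbabcac' → match
C. 'babababbac' → match
D → match
E → match
F → match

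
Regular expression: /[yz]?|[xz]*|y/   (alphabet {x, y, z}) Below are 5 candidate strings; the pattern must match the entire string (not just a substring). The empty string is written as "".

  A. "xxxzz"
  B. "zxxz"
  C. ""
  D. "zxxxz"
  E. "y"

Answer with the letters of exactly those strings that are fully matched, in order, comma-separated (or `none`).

A → match
B → match
C → match
D → match
E → match

A, B, C, D, E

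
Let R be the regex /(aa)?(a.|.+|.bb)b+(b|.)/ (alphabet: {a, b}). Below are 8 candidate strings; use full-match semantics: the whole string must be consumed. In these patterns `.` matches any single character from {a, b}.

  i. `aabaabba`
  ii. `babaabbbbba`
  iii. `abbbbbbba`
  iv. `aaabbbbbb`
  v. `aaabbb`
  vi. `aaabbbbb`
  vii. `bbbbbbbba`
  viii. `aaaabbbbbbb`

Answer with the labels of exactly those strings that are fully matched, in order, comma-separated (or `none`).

i → match
ii → match
iii → match
iv → match
v → match
vi → match
vii → match
viii → match

i, ii, iii, iv, v, vi, vii, viii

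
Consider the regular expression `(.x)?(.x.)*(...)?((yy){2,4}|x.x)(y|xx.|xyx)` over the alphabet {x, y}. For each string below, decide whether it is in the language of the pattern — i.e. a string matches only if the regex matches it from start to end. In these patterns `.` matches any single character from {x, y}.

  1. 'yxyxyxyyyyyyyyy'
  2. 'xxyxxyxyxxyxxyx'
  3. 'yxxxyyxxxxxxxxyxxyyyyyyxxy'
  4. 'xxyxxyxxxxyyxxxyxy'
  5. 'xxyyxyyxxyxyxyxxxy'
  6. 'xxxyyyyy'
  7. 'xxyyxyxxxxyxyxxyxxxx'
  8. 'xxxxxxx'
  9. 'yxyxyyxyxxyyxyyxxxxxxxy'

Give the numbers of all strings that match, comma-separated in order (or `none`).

1, 2, 3, 4, 5, 6, 9

1 → match
2 → match
3 → match
4 → match
5 → match
6 → match
7 → no match
8 → no match
9 → match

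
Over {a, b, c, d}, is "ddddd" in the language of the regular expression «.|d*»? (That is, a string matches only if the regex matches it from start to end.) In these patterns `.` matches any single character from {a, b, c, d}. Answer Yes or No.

Yes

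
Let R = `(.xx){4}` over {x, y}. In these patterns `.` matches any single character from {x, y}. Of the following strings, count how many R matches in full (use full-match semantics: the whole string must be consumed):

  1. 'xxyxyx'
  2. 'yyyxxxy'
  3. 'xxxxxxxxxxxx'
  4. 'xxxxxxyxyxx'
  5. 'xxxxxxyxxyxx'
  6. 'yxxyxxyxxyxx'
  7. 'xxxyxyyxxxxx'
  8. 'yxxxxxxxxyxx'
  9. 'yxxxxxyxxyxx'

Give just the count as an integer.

1 → no match — must end with 'xx'
2 → no match — must end with 'xx'
3 → match
4 → no match
5 → match
6 → match
7 → no match
8 → match
9 → match
Total matched: 5

5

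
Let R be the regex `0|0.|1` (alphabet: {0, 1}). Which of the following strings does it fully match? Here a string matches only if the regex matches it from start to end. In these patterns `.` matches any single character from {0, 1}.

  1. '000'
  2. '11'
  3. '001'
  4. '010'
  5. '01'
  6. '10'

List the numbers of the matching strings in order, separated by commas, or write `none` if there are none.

1 → no match
2 → no match
3 → no match
4 → no match
5 → match
6 → no match

5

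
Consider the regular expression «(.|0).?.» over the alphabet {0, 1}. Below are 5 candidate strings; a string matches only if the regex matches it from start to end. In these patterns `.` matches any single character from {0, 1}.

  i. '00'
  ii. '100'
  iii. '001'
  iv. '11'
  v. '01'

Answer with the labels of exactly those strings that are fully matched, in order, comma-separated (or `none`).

i → match
ii → match
iii → match
iv → match
v → match

i, ii, iii, iv, v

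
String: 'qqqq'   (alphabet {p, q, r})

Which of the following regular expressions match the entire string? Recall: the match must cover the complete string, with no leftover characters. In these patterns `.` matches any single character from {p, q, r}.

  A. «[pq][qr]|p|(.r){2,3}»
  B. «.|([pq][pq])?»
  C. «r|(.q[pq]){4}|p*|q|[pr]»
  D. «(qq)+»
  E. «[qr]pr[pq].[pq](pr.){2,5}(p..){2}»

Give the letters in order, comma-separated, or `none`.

D

A → no match
B → no match
C → no match
D → match
E → no match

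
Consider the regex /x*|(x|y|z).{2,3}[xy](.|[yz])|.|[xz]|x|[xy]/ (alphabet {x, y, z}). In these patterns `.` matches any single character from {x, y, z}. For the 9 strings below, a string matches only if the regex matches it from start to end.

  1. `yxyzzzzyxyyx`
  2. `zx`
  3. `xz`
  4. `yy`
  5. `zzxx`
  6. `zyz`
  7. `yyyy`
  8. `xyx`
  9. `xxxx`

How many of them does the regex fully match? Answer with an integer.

1 → no match
2 → no match
3 → no match
4 → no match
5 → no match
6 → no match
7 → no match
8 → no match
9 → match
Total matched: 1

1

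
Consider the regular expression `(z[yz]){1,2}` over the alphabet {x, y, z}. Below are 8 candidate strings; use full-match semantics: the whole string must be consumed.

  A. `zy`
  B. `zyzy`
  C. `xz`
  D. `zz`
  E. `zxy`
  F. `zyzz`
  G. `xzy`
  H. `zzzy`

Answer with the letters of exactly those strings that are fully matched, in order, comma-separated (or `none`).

A. `zy` → match
B. `zyzy` → match
C. `xz` → no match — must start with `z`
D. `zz` → match
E. `zxy` → no match
F. `zyzz` → match
G. `xzy` → no match — must start with `z`
H. `zzzy` → match

A, B, D, F, H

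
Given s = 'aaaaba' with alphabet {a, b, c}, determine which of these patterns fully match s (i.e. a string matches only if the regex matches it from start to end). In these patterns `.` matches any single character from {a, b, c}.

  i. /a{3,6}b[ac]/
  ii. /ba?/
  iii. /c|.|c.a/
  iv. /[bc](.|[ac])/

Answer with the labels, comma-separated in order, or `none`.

i

i → match
ii → no match — must start with 'b'
iii → no match
iv → no match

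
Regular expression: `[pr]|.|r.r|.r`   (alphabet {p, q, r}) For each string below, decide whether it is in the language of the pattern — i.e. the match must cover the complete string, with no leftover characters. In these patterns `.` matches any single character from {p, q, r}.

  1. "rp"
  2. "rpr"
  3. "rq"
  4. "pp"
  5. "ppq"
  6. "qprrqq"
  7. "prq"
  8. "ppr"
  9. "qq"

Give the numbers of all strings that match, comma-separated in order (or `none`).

2

1 → no match
2 → match
3 → no match
4 → no match
5 → no match
6 → no match
7 → no match
8 → no match
9 → no match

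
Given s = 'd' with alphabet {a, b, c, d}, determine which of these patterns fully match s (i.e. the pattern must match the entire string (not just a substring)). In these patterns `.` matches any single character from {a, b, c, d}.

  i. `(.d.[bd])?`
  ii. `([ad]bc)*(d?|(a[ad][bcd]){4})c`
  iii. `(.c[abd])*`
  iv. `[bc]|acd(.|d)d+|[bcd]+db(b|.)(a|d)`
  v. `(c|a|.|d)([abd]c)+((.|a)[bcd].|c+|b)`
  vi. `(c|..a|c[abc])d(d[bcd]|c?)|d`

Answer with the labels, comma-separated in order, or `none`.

i → no match
ii → no match — must end with 'c'
iii → no match
iv → no match
v → no match
vi → match

vi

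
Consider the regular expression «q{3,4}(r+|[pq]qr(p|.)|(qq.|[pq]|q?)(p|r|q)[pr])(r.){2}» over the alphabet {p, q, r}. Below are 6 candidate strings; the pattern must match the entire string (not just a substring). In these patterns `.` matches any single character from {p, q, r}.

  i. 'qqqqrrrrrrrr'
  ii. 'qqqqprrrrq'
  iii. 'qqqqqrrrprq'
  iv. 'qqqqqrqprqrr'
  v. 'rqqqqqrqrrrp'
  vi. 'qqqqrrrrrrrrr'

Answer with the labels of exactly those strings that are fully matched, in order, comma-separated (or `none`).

i, ii, iii, iv, vi

i → match
ii → match
iii → match
iv → match
v → no match — must start with 'q'
vi → match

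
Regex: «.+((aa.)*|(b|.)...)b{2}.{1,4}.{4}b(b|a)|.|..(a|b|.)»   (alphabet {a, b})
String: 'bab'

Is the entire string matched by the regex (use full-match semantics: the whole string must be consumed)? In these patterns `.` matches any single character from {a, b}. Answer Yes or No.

Yes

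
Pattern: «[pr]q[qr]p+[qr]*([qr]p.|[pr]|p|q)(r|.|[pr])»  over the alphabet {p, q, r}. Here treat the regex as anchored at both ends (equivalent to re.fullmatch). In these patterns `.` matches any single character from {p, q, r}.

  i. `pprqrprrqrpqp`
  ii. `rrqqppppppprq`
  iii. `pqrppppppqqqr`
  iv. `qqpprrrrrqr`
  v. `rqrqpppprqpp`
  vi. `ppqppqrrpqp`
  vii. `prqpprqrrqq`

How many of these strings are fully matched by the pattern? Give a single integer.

1

i → no match
ii → no match
iii → match
iv. `qqpprrrrrqr` → no match
v. `rqrqpppprqpp` → no match
vi. `ppqppqrrpqp` → no match
vii. `prqpprqrrqq` → no match
Total matched: 1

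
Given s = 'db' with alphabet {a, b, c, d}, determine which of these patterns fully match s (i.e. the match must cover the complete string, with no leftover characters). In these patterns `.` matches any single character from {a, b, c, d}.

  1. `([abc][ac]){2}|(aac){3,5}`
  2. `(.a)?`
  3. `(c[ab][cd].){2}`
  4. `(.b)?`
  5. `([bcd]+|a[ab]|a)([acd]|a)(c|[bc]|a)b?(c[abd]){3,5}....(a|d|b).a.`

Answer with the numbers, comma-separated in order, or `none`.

1 → no match
2 → no match
3 → no match — must start with 'c'
4 → match
5 → no match

4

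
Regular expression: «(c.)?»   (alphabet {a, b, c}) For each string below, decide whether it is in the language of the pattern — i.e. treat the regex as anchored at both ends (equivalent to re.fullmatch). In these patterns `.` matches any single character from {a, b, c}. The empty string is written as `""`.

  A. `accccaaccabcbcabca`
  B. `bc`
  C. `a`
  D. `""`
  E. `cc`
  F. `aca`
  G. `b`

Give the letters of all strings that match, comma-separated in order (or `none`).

A → no match
B → no match
C → no match
D → match
E → match
F → no match
G → no match

D, E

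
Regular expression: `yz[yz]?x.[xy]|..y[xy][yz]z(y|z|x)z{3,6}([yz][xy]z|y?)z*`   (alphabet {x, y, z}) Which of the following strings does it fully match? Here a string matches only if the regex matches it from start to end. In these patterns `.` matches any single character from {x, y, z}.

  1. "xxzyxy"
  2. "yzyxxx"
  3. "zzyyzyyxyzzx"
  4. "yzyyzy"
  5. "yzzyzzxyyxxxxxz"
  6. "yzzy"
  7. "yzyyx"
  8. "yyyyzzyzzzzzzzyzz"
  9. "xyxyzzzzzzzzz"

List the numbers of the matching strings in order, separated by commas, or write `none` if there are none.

1 → no match
2 → match
3 → no match
4 → no match
5 → no match
6 → no match
7 → no match
8 → match
9 → no match

2, 8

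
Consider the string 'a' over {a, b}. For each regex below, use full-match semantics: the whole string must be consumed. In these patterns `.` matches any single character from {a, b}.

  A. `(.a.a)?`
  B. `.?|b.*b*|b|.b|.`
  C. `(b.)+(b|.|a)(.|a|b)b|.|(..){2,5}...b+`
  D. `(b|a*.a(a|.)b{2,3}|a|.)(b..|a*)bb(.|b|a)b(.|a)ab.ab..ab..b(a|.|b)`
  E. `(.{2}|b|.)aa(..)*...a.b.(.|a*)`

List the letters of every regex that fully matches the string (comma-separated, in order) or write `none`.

B, C

A → no match
B → match
C → match
D → no match
E → no match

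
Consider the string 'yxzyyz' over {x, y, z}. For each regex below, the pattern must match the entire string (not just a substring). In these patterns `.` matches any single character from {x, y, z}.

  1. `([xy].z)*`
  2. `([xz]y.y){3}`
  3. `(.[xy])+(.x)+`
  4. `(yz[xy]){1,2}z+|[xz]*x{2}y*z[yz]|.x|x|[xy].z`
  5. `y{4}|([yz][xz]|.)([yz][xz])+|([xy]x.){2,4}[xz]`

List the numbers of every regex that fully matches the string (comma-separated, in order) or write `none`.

1

1 → match
2 → no match — must end with 'y'
3 → no match — must end with 'x'
4 → no match
5 → no match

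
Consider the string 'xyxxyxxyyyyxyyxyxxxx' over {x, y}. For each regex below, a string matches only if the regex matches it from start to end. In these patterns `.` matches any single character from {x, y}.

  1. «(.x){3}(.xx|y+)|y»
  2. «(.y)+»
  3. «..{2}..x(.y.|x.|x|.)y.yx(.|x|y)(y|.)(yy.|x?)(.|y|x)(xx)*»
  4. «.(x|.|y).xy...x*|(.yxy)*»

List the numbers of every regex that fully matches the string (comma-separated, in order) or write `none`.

3

1 → no match
2 → no match — must end with 'y'
3 → match
4 → no match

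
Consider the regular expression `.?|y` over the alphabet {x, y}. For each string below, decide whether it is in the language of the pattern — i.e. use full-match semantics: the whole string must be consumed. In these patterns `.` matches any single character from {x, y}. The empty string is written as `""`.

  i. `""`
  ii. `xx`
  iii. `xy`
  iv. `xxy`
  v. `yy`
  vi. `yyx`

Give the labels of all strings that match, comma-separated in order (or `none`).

i → match
ii → no match
iii → no match
iv → no match
v → no match
vi → no match

i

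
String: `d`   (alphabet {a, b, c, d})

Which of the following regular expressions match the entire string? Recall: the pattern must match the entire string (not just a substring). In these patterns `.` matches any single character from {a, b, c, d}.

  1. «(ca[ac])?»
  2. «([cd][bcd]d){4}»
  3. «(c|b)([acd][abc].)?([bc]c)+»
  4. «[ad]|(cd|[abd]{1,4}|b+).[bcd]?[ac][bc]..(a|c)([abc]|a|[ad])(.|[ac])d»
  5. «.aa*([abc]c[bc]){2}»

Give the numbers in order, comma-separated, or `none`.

4

1 → no match
2 → no match
3 → no match — must end with `c`
4 → match
5 → no match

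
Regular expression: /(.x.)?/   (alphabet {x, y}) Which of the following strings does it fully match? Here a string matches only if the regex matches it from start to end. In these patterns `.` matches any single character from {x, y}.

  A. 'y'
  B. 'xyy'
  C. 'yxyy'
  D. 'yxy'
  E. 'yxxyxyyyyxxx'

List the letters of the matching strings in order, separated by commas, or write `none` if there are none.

A → no match
B → no match
C → no match
D → match
E → no match

D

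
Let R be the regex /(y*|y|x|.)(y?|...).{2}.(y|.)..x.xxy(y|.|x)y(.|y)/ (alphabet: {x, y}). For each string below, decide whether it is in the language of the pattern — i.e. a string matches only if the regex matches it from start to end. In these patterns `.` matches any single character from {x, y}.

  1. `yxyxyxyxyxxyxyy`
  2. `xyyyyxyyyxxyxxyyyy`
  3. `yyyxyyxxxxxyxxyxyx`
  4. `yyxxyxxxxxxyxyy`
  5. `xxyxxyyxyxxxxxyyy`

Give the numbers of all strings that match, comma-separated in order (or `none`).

1 → match
2 → match
3 → match
4 → match
5 → no match

1, 2, 3, 4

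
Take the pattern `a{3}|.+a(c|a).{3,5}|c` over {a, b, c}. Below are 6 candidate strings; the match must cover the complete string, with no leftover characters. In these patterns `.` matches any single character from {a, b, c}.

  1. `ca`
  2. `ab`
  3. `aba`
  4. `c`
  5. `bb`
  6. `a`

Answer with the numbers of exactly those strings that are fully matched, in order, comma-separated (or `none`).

4

1. `ca` → no match
2. `ab` → no match
3. `aba` → no match
4. `c` → match
5. `bb` → no match
6. `a` → no match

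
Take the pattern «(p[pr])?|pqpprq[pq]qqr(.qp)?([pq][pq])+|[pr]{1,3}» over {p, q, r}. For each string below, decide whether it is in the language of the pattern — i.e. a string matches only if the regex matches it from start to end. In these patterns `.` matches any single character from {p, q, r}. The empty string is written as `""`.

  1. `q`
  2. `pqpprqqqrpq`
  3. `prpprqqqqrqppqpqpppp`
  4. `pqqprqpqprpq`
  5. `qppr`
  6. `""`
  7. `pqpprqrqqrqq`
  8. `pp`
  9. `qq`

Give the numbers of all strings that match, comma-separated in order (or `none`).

1. `q` → no match
2. `pqpprqqqrpq` → no match
3 → no match
4. `pqqprqpqprpq` → no match
5. `qppr` → no match
6. `""` → match
7. `pqpprqrqqrqq` → no match
8. `pp` → match
9. `qq` → no match

6, 8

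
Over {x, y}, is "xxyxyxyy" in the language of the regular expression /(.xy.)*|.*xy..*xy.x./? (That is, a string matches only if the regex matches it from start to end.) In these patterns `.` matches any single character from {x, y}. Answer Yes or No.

Yes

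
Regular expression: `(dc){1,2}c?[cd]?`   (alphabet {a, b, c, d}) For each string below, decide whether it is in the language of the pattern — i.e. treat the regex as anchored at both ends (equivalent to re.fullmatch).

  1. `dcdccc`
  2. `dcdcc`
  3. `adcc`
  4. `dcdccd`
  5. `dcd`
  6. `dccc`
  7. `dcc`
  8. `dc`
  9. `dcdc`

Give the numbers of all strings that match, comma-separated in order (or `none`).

1, 2, 4, 5, 6, 7, 8, 9

1 → match
2 → match
3 → no match — must start with `dc`
4 → match
5 → match
6 → match
7 → match
8 → match
9 → match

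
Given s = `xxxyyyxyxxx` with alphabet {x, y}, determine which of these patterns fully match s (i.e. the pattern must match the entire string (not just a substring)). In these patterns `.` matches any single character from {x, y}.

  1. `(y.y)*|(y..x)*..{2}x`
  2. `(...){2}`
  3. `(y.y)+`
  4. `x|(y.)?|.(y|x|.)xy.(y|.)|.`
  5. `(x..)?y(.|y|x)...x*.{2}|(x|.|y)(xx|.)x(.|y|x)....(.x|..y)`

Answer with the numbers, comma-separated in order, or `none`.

5

1 → no match
2 → no match
3 → no match — must start with `y`
4 → no match
5 → match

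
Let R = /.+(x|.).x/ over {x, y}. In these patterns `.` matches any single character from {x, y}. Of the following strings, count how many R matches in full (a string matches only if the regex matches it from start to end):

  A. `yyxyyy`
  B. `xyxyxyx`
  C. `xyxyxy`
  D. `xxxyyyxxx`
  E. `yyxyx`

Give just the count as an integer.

3

A. `yyxyyy` → no match — must end with `x`
B. `xyxyxyx` → match
C. `xyxyxy` → no match — must end with `x`
D. `xxxyyyxxx` → match
E. `yyxyx` → match
Total matched: 3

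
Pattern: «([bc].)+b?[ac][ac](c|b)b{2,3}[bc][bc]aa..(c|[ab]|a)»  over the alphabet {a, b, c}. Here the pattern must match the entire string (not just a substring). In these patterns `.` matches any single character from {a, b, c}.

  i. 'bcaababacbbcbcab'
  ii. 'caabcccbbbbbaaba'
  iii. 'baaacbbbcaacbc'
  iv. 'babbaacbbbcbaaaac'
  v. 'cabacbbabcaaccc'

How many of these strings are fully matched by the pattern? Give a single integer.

2

i → no match
ii → no match
iii → match
iv → match
v → no match
Total matched: 2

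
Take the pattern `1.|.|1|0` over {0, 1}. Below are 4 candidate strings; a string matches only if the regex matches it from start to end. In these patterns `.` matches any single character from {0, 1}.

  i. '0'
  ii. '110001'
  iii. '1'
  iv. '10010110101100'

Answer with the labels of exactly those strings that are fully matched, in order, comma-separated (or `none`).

i, iii

i → match
ii → no match
iii → match
iv → no match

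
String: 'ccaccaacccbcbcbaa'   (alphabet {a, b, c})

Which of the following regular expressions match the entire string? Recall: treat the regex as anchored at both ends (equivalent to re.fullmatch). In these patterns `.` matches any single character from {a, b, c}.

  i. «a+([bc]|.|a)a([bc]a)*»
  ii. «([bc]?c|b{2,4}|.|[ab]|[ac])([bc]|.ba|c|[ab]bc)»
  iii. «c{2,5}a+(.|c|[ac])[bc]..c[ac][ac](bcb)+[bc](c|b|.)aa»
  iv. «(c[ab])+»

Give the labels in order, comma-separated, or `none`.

i → no match — must start with 'a'
ii → no match
iii → match
iv → no match

iii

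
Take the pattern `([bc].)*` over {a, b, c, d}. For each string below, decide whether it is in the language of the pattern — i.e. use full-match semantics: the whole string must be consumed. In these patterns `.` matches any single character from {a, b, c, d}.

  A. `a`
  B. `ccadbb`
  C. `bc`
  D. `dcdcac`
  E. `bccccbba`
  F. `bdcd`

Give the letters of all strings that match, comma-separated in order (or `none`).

C, E, F

A → no match
B → no match
C → match
D → no match
E → match
F → match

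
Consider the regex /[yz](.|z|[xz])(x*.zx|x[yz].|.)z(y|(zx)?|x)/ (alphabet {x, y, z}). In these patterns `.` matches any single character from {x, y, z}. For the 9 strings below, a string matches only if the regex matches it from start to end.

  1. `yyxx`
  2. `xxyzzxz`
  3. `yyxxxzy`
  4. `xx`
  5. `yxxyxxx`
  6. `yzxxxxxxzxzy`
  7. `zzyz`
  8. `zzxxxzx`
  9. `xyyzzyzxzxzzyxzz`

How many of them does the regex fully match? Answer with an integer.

1 → no match
2 → no match
3 → no match
4 → no match
5 → no match
6 → match
7 → match
8 → no match
9 → no match
Total matched: 2

2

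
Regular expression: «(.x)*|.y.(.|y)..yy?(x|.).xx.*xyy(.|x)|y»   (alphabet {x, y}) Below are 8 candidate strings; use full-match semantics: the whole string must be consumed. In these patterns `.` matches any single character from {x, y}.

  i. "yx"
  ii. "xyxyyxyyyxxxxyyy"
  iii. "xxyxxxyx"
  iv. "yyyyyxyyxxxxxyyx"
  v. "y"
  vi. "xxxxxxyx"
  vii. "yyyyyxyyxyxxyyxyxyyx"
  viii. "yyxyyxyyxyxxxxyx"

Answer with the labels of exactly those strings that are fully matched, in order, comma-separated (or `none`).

i → match
ii → match
iii → match
iv → match
v → match
vi → match
vii → match
viii → no match

i, ii, iii, iv, v, vi, vii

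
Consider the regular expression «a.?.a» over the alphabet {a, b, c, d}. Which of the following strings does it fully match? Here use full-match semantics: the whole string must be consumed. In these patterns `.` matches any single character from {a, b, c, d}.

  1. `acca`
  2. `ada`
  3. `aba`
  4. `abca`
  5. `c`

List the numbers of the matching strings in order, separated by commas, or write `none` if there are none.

1 → match
2 → match
3 → match
4 → match
5 → no match — must start with `a`

1, 2, 3, 4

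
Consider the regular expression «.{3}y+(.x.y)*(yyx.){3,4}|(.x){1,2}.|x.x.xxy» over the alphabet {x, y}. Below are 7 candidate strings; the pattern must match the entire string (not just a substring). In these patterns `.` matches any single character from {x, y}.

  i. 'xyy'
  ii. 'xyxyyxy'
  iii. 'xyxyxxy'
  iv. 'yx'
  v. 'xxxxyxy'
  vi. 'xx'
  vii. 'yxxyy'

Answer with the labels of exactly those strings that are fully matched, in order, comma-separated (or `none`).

iii

i → no match
ii → no match
iii → match
iv → no match
v → no match
vi → no match
vii → no match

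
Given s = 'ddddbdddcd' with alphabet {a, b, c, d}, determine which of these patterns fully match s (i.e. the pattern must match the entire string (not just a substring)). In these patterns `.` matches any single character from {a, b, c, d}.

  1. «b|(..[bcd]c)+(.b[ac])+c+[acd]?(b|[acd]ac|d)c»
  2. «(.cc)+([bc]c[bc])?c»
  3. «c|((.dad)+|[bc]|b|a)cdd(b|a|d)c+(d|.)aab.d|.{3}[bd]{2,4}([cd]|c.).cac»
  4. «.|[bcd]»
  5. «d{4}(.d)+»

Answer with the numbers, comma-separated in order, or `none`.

1 → no match
2 → no match — must end with 'c'
3 → no match
4 → no match
5 → match

5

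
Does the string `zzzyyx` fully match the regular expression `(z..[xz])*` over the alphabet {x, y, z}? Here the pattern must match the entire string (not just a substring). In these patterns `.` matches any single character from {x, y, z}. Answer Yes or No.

No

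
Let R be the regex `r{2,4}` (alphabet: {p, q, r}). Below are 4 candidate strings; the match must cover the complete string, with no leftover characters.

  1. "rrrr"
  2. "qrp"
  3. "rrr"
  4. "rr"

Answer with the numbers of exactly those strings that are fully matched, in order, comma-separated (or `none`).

1 → match
2 → no match — must start with "r"
3 → match
4 → match

1, 3, 4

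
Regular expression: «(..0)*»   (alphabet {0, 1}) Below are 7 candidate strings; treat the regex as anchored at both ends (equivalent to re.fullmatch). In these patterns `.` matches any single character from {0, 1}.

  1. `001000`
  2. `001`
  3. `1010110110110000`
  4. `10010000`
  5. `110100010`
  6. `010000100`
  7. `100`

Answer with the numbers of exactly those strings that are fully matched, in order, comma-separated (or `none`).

5, 6, 7

1 → no match
2 → no match
3 → no match
4 → no match
5 → match
6 → match
7 → match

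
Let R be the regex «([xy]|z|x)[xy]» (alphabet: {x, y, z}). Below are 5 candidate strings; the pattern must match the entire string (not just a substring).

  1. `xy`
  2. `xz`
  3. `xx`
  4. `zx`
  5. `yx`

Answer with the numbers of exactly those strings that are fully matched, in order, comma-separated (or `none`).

1, 3, 4, 5

1 → match
2 → no match
3 → match
4 → match
5 → match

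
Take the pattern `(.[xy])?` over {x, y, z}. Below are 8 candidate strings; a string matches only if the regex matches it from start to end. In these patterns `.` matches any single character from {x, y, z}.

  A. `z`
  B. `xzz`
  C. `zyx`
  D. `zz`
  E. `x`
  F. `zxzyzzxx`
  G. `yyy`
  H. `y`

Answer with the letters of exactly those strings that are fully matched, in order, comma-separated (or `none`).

none

A → no match
B → no match
C → no match
D → no match
E → no match
F → no match
G → no match
H → no match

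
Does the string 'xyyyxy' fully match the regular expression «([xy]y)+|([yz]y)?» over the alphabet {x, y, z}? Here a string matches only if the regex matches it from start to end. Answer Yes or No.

Yes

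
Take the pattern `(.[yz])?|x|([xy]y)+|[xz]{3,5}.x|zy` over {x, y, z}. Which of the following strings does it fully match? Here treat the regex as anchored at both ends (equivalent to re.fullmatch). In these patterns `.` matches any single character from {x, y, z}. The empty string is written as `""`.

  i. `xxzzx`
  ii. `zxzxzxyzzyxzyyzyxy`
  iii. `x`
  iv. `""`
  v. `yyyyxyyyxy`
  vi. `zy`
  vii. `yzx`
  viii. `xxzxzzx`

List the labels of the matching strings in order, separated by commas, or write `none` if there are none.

i → match
ii → no match
iii → match
iv → match
v → match
vi → match
vii → no match
viii → match

i, iii, iv, v, vi, viii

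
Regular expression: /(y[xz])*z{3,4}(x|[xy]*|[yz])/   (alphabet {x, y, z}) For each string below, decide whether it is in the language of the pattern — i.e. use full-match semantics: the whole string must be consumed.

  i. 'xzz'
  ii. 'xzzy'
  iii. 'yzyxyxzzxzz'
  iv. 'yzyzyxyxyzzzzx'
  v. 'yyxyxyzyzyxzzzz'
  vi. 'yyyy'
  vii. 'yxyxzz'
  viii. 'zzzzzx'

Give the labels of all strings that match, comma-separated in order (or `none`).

iv

i → no match
ii → no match
iii → no match
iv → match
v → no match
vi → no match
vii → no match
viii → no match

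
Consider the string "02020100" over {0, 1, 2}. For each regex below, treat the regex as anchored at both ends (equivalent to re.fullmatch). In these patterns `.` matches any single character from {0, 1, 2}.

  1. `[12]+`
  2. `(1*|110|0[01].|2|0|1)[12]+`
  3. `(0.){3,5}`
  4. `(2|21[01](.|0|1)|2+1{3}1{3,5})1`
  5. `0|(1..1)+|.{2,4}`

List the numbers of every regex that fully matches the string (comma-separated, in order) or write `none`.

3

1 → no match
2 → no match
3 → match
4 → no match — must end with "1"
5 → no match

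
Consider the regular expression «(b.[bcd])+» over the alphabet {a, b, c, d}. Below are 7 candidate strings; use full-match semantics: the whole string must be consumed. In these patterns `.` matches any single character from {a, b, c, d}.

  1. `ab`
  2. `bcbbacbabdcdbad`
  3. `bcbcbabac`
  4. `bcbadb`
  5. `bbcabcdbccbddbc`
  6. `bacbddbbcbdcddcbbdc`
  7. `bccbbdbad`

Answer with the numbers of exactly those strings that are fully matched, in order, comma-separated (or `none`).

7

1 → no match — must start with `b`
2 → no match
3 → no match
4 → no match
5 → no match
6 → no match
7 → match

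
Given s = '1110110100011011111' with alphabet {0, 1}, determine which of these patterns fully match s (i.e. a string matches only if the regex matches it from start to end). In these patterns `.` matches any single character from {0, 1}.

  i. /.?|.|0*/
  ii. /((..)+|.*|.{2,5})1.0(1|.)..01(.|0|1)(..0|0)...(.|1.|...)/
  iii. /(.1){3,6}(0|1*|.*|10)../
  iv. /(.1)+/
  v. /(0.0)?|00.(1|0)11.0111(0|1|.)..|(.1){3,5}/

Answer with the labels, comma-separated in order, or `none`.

ii

i → no match
ii → match
iii → no match
iv → no match
v → no match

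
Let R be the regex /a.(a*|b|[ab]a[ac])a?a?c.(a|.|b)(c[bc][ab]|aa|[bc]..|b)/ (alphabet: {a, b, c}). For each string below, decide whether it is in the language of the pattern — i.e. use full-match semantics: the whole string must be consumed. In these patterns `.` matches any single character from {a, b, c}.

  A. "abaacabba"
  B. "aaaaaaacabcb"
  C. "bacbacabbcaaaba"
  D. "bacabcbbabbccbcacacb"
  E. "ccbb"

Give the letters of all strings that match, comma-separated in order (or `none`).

none

A. "abaacabba" → no match
B. "aaaaaaacabcb" → no match
C → no match — must start with "a"
D → no match — must start with "a"
E. "ccbb" → no match — must start with "a"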